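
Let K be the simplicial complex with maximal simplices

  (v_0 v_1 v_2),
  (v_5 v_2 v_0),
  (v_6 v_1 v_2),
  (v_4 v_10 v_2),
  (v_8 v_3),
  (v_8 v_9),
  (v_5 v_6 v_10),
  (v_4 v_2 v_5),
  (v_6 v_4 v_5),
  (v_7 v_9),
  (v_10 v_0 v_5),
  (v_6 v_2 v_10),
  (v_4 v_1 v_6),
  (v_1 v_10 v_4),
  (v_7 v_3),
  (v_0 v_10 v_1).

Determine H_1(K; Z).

Order the vertices as v_0 < v_1 < v_2 < v_3 < v_4 < v_5 < v_6 < v_7 < v_8 < v_9 < v_10. Listing each simplex with vertices in this order, K has dimension 2 with simplices:

  0-simplices (11): [v_0], [v_1], [v_2], [v_3], [v_4], [v_5], [v_6], [v_7], [v_8], [v_9], [v_10]
  1-simplices (22): (22 of them)
  2-simplices (12): (12 of them)

giving chain groups C_0 ≅ Z^11, C_1 ≅ Z^22, C_2 ≅ Z^12.

∂_1: C_1 → C_0 is given by ∂[p,q] = [q] − [p]. For instance
  ∂[v_4,v_6] = [v_6] − [v_4].
This gives a 11×22 integer matrix of rank 9; reducing to Smith normal form yields diagonal entries (1,1,1,1,1,1,1,1,1).

The boundary map ∂_2: C_2 → C_1 sends each 2-simplex [p,q,r] to [q,r] − [p,r] + [p,q]. For instance
  ∂[v_2,v_4,v_5] = [v_4,v_5] − [v_2,v_5] + [v_2,v_4],
  ∂[v_1,v_2,v_6] = [v_2,v_6] − [v_1,v_6] + [v_1,v_2].
This gives a 22×12 integer matrix of rank 12; reducing to Smith normal form yields diagonal entries (1,1,1,1,1,1,1,1,1,1,1,2).

Now H_k = ker ∂_k / im ∂_{k+1}, so:

  H_1: rank ker ∂_1 − rank ∂_2 = (22 − 9) − 12 = 1, and ∂_2 has invariant factor 2 > 1, so H_1 = Z ⊕ Z/2.

H_1 ≅ Z ⊕ Z/2.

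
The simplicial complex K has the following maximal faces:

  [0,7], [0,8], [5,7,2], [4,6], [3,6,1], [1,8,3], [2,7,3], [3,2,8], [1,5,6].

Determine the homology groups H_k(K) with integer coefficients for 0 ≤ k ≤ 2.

K has 9 vertices, 16 edges, 6 triangles.
rank ∂_0 = 0, rank ∂_1 = 8 ⇒ b_0 = 9 − 0 − 8 = 1; all invariant factors of ∂_1 are 1 so no torsion. So H_0 ≅ Z.
rank ∂_1 = 8, rank ∂_2 = 6 ⇒ b_1 = 16 − 8 − 6 = 2; all invariant factors of ∂_2 are 1 so no torsion. So H_1 ≅ Z^2.
rank ∂_2 = 6, rank ∂_3 = 0 ⇒ b_2 = 6 − 6 − 0 = 0. So H_2 ≅ 0.

H_0 ≅ Z,  H_1 ≅ Z^2,  H_2 = 0.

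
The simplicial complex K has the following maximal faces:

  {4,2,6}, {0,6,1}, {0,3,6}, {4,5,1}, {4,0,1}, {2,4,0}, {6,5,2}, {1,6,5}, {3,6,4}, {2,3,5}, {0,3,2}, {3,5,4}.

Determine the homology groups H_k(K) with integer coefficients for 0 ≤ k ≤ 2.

Order the vertices as 0 < 1 < 2 < 3 < 4 < 5 < 6. Listing each simplex with vertices in this order, K has dimension 2 with simplices:

  0-simplices (7): [0], [1], [2], [3], [4], [5], [6]
  1-simplices (18): [0,1], [0,2], [0,3], [0,4], [0,6], [1,4], [1,5], [1,6], [2,3], [2,4], [2,5], [2,6], [3,4], [3,5], [3,6], [4,5], [4,6], [5,6]
  2-simplices (12): [0,1,4], [0,1,6], [0,2,3], [0,2,4], [0,3,6], [1,4,5], [1,5,6], [2,3,5], [2,4,6], [2,5,6], [3,4,5], [3,4,6]

giving chain groups C_0 ≅ Z^7, C_1 ≅ Z^18, C_2 ≅ Z^12.

The boundary map ∂_1: C_1 → C_0 is given by ∂[p,q] = [q] − [p].
As a 7×18 matrix over Z this has rank 6, with invariant factors (1,1,1,1,1,1).

The boundary map ∂_2: C_2 → C_1 sends each 2-simplex [p,q,r] to [q,r] − [p,r] + [p,q]. For instance
  ∂[3,4,5] = [4,5] − [3,5] + [3,4],
  ∂[0,1,4] = [1,4] − [0,4] + [0,1].
As a 18×12 matrix over Z this has rank 12, with invariant factors (1,1,1,1,1,1,1,1,1,1,1,2).

From H_k ≅ ker(∂_k) / im(∂_{k+1}) we obtain:

  H_0: rank C_0 − rank ∂_1 = 7 − 6 = 1, and the invariant factors of ∂_1 are all 1, so H_0 = Z.
  H_1: rank ker ∂_1 − rank ∂_2 = (18 − 6) − 12 = 0, and ∂_2 has invariant factor 2 > 1, so H_1 = Z/2.
  H_2: rank ker ∂_2 − rank ∂_3 = (12 − 12) − 0 = 0, and there is no ∂_3, so H_2 = 0.

As a check, the Euler characteristic is 7 − 18 + 12 = 1, which agrees with 1 − 0 + 0 = 1.
(K is a triangulation of the real projective plane RP^2.)

H_0 ≅ Z,  H_1 ≅ Z/2,  H_2 = 0.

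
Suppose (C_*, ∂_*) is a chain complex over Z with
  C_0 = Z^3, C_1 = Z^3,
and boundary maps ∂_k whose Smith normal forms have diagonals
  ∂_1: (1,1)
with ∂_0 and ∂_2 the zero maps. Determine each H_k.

H_0 = Z,  H_1 = Z.

H_0: b_0 = 3 − 0 − 2 = 1; torsion from ∂_1 factors > 1: none. So H_0 = Z.
H_1: b_1 = 3 − 2 − 0 = 1; torsion from ∂_2 factors > 1: none. So H_1 = Z.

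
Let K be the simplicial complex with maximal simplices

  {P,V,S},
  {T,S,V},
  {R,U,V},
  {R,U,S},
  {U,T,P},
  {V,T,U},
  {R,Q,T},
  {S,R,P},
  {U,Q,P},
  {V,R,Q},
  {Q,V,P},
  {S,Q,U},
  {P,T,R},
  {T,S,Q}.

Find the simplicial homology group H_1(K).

H_1 ≅ Z^2.

Take the total order P < Q < R < S < T < U < V on the vertex set. Then K (dimension 2) consists of the simplices:

  0-simplices (7): P, Q, R, S, T, U, V
  1-simplices (21): PQ, PR, PS, PT, PU, PV, QR, QS, QT, QU, QV, RS, RT, RU, RV, ST, SU, SV, TU, TV, UV
  2-simplices (14): PQU, PQV, PRS, PRT, PSV, PTU, QRT, QRV, QST, QSU, RSU, RUV, STV, TUV

Hence C_0 ≅ Z^7, C_1 ≅ Z^21, C_2 ≅ Z^14.

Boundary ∂_1: C_1 → C_0 maps an edge to its endpoints' difference, ∂[p,q] = q − p. For instance
  ∂PR = R − P.
This gives a 7×21 integer matrix of rank 6; reducing to Smith normal form yields diagonal entries (1,1,1,1,1,1).

∂_2: C_2 → C_1 sends each 2-simplex [p,q,r] to [q,r] − [p,r] + [p,q]. For instance
  ∂PRS = RS − PS + PR,
  ∂RUV = UV − RV + RU.
As a 21×14 matrix over Z this has rank 13, with invariant factors (1,1,1,1,1,1,1,1,1,1,1,1,1).

Reading off H_k = ker ∂_k / im ∂_{k+1}:

  H_1: rank ker ∂_1 − rank ∂_2 = (21 − 6) − 13 = 2, and the invariant factors of ∂_2 are all 1, so H_1 ≅ Z^2.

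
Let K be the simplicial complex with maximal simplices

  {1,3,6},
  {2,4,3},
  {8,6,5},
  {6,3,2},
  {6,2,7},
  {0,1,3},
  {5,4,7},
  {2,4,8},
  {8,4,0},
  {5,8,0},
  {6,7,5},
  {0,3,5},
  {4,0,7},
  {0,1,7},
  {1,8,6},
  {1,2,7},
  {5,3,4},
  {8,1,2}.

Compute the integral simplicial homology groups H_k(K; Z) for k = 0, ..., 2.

K has 9 vertices, 27 edges, 18 triangles.
rank ∂_0 = 0, rank ∂_1 = 8 ⇒ b_0 = 9 − 0 − 8 = 1; all invariant factors of ∂_1 are 1 so no torsion. So H_0 = Z.
rank ∂_1 = 8, rank ∂_2 = 18 ⇒ b_1 = 27 − 8 − 18 = 1; ∂_2 has invariant factor(s) [2] giving torsion. So H_1 = Z ⊕ Z/2.
rank ∂_2 = 18, rank ∂_3 = 0 ⇒ b_2 = 18 − 18 − 0 = 0. So H_2 = 0.

H_0 ≅ Z,  H_1 ≅ Z ⊕ Z/2,  H_2 = 0.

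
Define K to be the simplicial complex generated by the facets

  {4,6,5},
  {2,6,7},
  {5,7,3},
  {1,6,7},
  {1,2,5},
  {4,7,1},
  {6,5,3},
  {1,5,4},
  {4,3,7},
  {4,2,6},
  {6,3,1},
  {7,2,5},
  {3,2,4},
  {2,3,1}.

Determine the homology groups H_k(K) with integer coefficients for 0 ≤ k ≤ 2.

H_0 ≅ Z,  H_1 ≅ Z^2,  H_2 ≅ Z.

Order the vertices as 1 < 2 < 3 < 4 < 5 < 6 < 7. Listing each simplex with vertices in this order, K has dimension 2 with simplices:

  0-simplices (7): [1], [2], [3], [4], [5], [6], [7]
  1-simplices (21): [1,2], [1,3], [1,4], [1,5], [1,6], [1,7], [2,3], [2,4], [2,5], [2,6], [2,7], [3,4], [3,5], [3,6], [3,7], [4,5], [4,6], [4,7], [5,6], [5,7], [6,7]
  2-simplices (14): [1,2,3], [1,2,5], [1,3,6], [1,4,5], [1,4,7], [1,6,7], [2,3,4], [2,4,6], [2,5,7], [2,6,7], [3,4,7], [3,5,6], [3,5,7], [4,5,6]

so the chain groups are C_0 ≅ Z^7, C_1 ≅ Z^21, C_2 ≅ Z^14.

Boundary ∂_1: C_1 → C_0 is given by ∂[p,q] = [q] − [p]. For instance
  ∂[3,6] = [6] − [3].
As a 7×21 matrix over Z this has rank 6, with invariant factors (1,1,1,1,1,1).

Boundary ∂_2: C_2 → C_1 maps a triangle to the signed sum of its edges. For instance
  ∂[1,3,6] = [3,6] − [1,6] + [1,3],
  ∂[2,6,7] = [6,7] − [2,7] + [2,6].
The 21×14 boundary matrix has rank 13 and Smith normal form diag(1,1,1,1,1,1,1,1,1,1,1,1,1).

Computing H_k = (kernel of ∂_k) / (image of ∂_{k+1}):

  H_0: rank C_0 − rank ∂_1 = 7 − 6 = 1, and the invariant factors of ∂_1 are all 1, so H_0 ≅ Z.
  H_1: rank ker ∂_1 − rank ∂_2 = (21 − 6) − 13 = 2, and the invariant factors of ∂_2 are all 1, so H_1 ≅ Z^2.
  H_2: rank ker ∂_2 − rank ∂_3 = (14 − 13) − 0 = 1, and there is no ∂_3, so H_2 ≅ Z.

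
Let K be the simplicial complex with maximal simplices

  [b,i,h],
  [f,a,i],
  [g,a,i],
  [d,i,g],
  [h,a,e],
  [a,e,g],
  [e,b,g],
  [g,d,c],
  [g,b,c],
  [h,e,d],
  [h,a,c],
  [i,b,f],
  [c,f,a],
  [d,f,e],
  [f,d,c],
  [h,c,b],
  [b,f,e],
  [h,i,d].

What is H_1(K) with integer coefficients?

Take the total order a < b < c < d < e < f < g < h < i on the vertex set. Then K (dimension 2) consists of the simplices:

  0-simplices (9): a, b, c, d, e, f, g, h, i
  1-simplices (27): ac, ae, af, ag, ah, ai, bc, be, bf, bg, bh, bi, cd, cf, cg, ch, de, df, dg, dh, di, ef, eg, eh, fi, gi, hi
  2-simplices (18): acf, ach, aeg, aeh, afi, agi, bcg, bch, bef, beg, bfi, bhi, cdf, cdg, def, deh, dgi, dhi

so the chain groups are C_0 ≅ Z^9, C_1 ≅ Z^27, C_2 ≅ Z^18.

Boundary ∂_1: C_1 → C_0 sends each edge [p,q] (with p < q) to q − p.
The resulting 9×27 matrix has rank 8, and its Smith normal form has invariant factors (1,1,1,1,1,1,1,1).

∂_2: C_2 → C_1 maps a triangle to the signed sum of its edges. For instance
  ∂bfi = fi − bi + bf,
  ∂afi = fi − ai + af.
The resulting 27×18 matrix has rank 17, and its Smith normal form has invariant factors (1,1,1,1,1,1,1,1,1,1,1,1,1,1,1,1,1).

Now H_k = ker ∂_k / im ∂_{k+1}, so:

  H_1: rank ker ∂_1 − rank ∂_2 = (27 − 8) − 17 = 2, and the invariant factors of ∂_2 are all 1, so H_1 = Z^2.

H_1 ≅ Z^2.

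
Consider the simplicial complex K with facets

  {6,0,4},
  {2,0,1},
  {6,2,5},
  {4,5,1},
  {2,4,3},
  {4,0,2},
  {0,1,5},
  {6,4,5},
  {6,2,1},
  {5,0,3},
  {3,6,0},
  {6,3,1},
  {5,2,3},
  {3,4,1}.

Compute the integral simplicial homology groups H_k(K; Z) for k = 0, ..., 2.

Fix the vertex order 0 < 1 < 2 < 3 < 4 < 5 < 6 and write every simplex with vertices in increasing order. Then dim K = 2 and the simplices of K are:

  0-simplices (7): [0], [1], [2], [3], [4], [5], [6]
  1-simplices (21): [0,1], [0,2], [0,3], [0,4], [0,5], [0,6], [1,2], [1,3], [1,4], [1,5], [1,6], [2,3], [2,4], [2,5], [2,6], [3,4], [3,5], [3,6], [4,5], [4,6], [5,6]
  2-simplices (14): [0,1,2], [0,1,5], [0,2,4], [0,3,5], [0,3,6], [0,4,6], [1,2,6], [1,3,4], [1,3,6], [1,4,5], [2,3,4], [2,3,5], [2,5,6], [4,5,6]

so the chain groups are C_0 ≅ Z^7, C_1 ≅ Z^21, C_2 ≅ Z^14.

∂_1: C_1 → C_0 sends each edge [p,q] (with p < q) to q − p.
The 7×21 boundary matrix has rank 6 and Smith normal form diag(1,1,1,1,1,1).

Boundary ∂_2: C_2 → C_1 maps a triangle to the signed sum of its edges. For instance
  ∂[0,4,6] = [4,6] − [0,6] + [0,4],
  ∂[4,5,6] = [5,6] − [4,6] + [4,5].
The 21×14 boundary matrix has rank 13 and Smith normal form diag(1,1,1,1,1,1,1,1,1,1,1,1,1).

Computing H_k = (kernel of ∂_k) / (image of ∂_{k+1}):

  H_0: rank C_0 − rank ∂_1 = 7 − 6 = 1, and the invariant factors of ∂_1 are all 1, so H_0 = Z.
  H_1: rank ker ∂_1 − rank ∂_2 = (21 − 6) − 13 = 2, and the invariant factors of ∂_2 are all 1, so H_1 = Z^2.
  H_2: rank ker ∂_2 − rank ∂_3 = (14 − 13) − 0 = 1, and there is no ∂_3, so H_2 = Z.

(K is a triangulation of the torus T^2.)

H_0 = Z,  H_1 = Z^2,  H_2 = Z.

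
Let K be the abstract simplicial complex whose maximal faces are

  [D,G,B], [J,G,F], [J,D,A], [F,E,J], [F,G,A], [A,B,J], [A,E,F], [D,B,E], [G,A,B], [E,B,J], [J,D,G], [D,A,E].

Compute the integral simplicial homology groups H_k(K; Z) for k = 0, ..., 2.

H_0 ≅ Z,  H_1 ≅ Z/2,  H_2 = 0.

Take the total order A < B < D < E < F < G < J on the vertex set. Then K (dimension 2) consists of the simplices:

  0-simplices (7): A, B, D, E, F, G, J
  1-simplices (18): AB, AD, AE, AF, AG, AJ, BD, BE, BG, BJ, DE, DG, DJ, EF, EJ, FG, FJ, GJ
  2-simplices (12): ABG, ABJ, ADE, ADJ, AEF, AFG, BDE, BDG, BEJ, DGJ, EFJ, FGJ

so the chain groups are C_0 ≅ Z^7, C_1 ≅ Z^18, C_2 ≅ Z^12.

Boundary ∂_1: C_1 → C_0 sends each edge [p,q] (with p < q) to q − p.
As a 7×18 matrix over Z this has rank 6, with invariant factors (1,1,1,1,1,1).

∂_2: C_2 → C_1 sends each 2-simplex [p,q,r] to [q,r] − [p,r] + [p,q]. For instance
  ∂AEF = EF − AF + AE,
  ∂ADJ = DJ − AJ + AD.
As a 18×12 matrix over Z this has rank 12, with invariant factors (1,1,1,1,1,1,1,1,1,1,1,2).

Computing H_k = (kernel of ∂_k) / (image of ∂_{k+1}):

  H_0: rank C_0 − rank ∂_1 = 7 − 6 = 1, and the invariant factors of ∂_1 are all 1, so H_0 = Z.
  H_1: rank ker ∂_1 − rank ∂_2 = (18 − 6) − 12 = 0, and ∂_2 has invariant factor 2 > 1, so H_1 = Z/2.
  H_2: rank ker ∂_2 − rank ∂_3 = (12 − 12) − 0 = 0, and there is no ∂_3, so H_2 = 0.

As a check, the Euler characteristic is 7 − 18 + 12 = 1, which agrees with 1 − 0 + 0 = 1.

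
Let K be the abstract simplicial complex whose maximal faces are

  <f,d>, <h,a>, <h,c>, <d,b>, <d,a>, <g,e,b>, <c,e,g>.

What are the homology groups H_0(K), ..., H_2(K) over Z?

Take the total order a < b < c < d < e < f < g < h on the vertex set. Then K (dimension 2) consists of the simplices:

  0-simplices (8): a, b, c, d, e, f, g, h
  1-simplices (10): ad, ah, bd, be, bg, ce, cg, ch, df, eg
  2-simplices (2): beg, ceg

so the chain groups are C_0 ≅ Z^8, C_1 ≅ Z^10, C_2 ≅ Z^2.

The boundary map ∂_1: C_1 → C_0 maps an edge to its endpoints' difference, ∂[p,q] = q − p.
This gives a 8×10 integer matrix of rank 7; reducing to Smith normal form yields diagonal entries (1,1,1,1,1,1,1).

Boundary ∂_2: C_2 → C_1 acts by ∂[p,q,r] = [q,r] − [p,r] + [p,q]. For instance
  ∂beg = eg − bg + be,
  ∂ceg = eg − cg + ce.
As a 10×2 matrix over Z this has rank 2, with invariant factors (1,1).

Computing H_k = (kernel of ∂_k) / (image of ∂_{k+1}):

  H_0: rank C_0 − rank ∂_1 = 8 − 7 = 1, and the invariant factors of ∂_1 are all 1, so H_0 = Z.
  H_1: rank ker ∂_1 − rank ∂_2 = (10 − 7) − 2 = 1, and the invariant factors of ∂_2 are all 1, so H_1 = Z.
  H_2: rank ker ∂_2 − rank ∂_3 = (2 − 2) − 0 = 0, and there is no ∂_3, so H_2 = 0.

H_0 = Z,  H_1 = Z,  H_2 = 0.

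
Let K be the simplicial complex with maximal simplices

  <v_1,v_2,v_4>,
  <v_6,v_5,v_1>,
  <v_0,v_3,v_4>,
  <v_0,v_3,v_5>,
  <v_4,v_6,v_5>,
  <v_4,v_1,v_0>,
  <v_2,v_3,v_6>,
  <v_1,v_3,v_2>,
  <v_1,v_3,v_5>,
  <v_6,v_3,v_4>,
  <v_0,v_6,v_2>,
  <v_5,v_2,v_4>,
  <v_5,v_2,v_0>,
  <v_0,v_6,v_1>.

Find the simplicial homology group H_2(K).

Take the total order v_0 < v_1 < v_2 < v_3 < v_4 < v_5 < v_6 on the vertex set. Then K (dimension 2) consists of the simplices:

  0-simplices (7): [v_0], [v_1], [v_2], [v_3], [v_4], [v_5], [v_6]
  1-simplices (21): (21 of them)
  2-simplices (14): (14 of them)

Hence C_0 ≅ Z^7, C_1 ≅ Z^21, C_2 ≅ Z^14.

∂_1: C_1 → C_0 sends each edge [p,q] (with p < q) to q − p. For instance
  ∂[v_5,v_6] = [v_6] − [v_5].
As a 7×21 matrix over Z this has rank 6, with invariant factors (1,1,1,1,1,1).

Boundary ∂_2: C_2 → C_1 sends each 2-simplex [p,q,r] to [q,r] − [p,r] + [p,q]. For instance
  ∂[v_4,v_5,v_6] = [v_5,v_6] − [v_4,v_6] + [v_4,v_5],
  ∂[v_0,v_1,v_4] = [v_1,v_4] − [v_0,v_4] + [v_0,v_1].
As a 21×14 matrix over Z this has rank 13, with invariant factors (1,1,1,1,1,1,1,1,1,1,1,1,1).

Now H_k = ker ∂_k / im ∂_{k+1}, so:

  H_2: rank ker ∂_2 − rank ∂_3 = (14 − 13) − 0 = 1, and there is no ∂_3, so H_2 = Z.

(K is a triangulation of the torus T^2.)

H_2 = Z.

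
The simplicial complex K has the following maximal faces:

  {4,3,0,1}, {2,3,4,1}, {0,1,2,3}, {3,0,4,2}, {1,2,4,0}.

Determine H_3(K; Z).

H_3 = Z.

Order the vertices as 0 < 1 < 2 < 3 < 4. Listing each simplex with vertices in this order, K has dimension 3 with simplices:

  0-simplices (5): [0], [1], [2], [3], [4]
  1-simplices (10): [0,1], [0,2], [0,3], [0,4], [1,2], [1,3], [1,4], [2,3], [2,4], [3,4]
  2-simplices (10): [0,1,2], [0,1,3], [0,1,4], [0,2,3], [0,2,4], [0,3,4], [1,2,3], [1,2,4], [1,3,4], [2,3,4]
  3-simplices (5): [0,1,2,3], [0,1,2,4], [0,1,3,4], [0,2,3,4], [1,2,3,4]

so the chain groups are C_0 ≅ Z^5, C_1 ≅ Z^10, C_2 ≅ Z^10, C_3 ≅ Z^5.

∂_1: C_1 → C_0 maps an edge to its endpoints' difference, ∂[p,q] = q − p. For instance
  ∂[1,3] = [3] − [1].
The 5×10 boundary matrix has rank 4 and Smith normal form diag(1,1,1,1).

∂_2: C_2 → C_1 sends each 2-simplex [p,q,r] to [q,r] − [p,r] + [p,q]. For instance
  ∂[0,3,4] = [3,4] − [0,4] + [0,3],
  ∂[1,3,4] = [3,4] − [1,4] + [1,3].
The 10×10 boundary matrix has rank 6 and Smith normal form diag(1,1,1,1,1,1).

The boundary map ∂_3: C_3 → C_2 sends each 3-simplex σ to the alternating sum Σ_i (−1)^i (σ with its i-th vertex removed). For instance
  ∂[0,2,3,4] = [2,3,4] − [0,3,4] + [0,2,4] − [0,2,3],
  ∂[0,1,2,3] = [1,2,3] − [0,2,3] + [0,1,3] − [0,1,2].
The 10×5 boundary matrix has rank 4 and Smith normal form diag(1,1,1,1).

Now H_k = ker ∂_k / im ∂_{k+1}, so:

  H_3: rank ker ∂_3 − rank ∂_4 = (5 − 4) − 0 = 1, and there is no ∂_4, so H_3 = Z.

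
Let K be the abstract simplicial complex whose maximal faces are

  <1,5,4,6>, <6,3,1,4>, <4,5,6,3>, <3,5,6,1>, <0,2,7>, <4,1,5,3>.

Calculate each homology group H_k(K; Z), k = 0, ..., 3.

Take the total order 0 < 1 < 2 < 3 < 4 < 5 < 6 < 7 on the vertex set. Then K (dimension 3) consists of the simplices:

  0-simplices (8): [0], [1], [2], [3], [4], [5], [6], [7]
  1-simplices (13): [0,2], [0,7], [1,3], [1,4], [1,5], [1,6], [2,7], [3,4], [3,5], [3,6], [4,5], [4,6], [5,6]
  2-simplices (11): [0,2,7], [1,3,4], [1,3,5], [1,3,6], [1,4,5], [1,4,6], [1,5,6], [3,4,5], [3,4,6], [3,5,6], [4,5,6]
  3-simplices (5): [1,3,4,5], [1,3,4,6], [1,3,5,6], [1,4,5,6], [3,4,5,6]

Hence C_0 ≅ Z^8, C_1 ≅ Z^13, C_2 ≅ Z^11, C_3 ≅ Z^5.

∂_1: C_1 → C_0 maps an edge to its endpoints' difference, ∂[p,q] = q − p. For instance
  ∂[0,2] = [2] − [0].
The resulting 8×13 matrix has rank 6, and its Smith normal form has invariant factors (1,1,1,1,1,1).

Boundary ∂_2: C_2 → C_1 acts by ∂[p,q,r] = [q,r] − [p,r] + [p,q]. For instance
  ∂[1,3,5] = [3,5] − [1,5] + [1,3],
  ∂[1,5,6] = [5,6] − [1,6] + [1,5].
The 13×11 boundary matrix has rank 7 and Smith normal form diag(1,1,1,1,1,1,1).

The boundary map ∂_3: C_3 → C_2 sends each 3-simplex σ to the alternating sum Σ_i (−1)^i (σ with its i-th vertex removed). For instance
  ∂[1,4,5,6] = [4,5,6] − [1,5,6] + [1,4,6] − [1,4,5],
  ∂[1,3,4,6] = [3,4,6] − [1,4,6] + [1,3,6] − [1,3,4].
The 11×5 boundary matrix has rank 4 and Smith normal form diag(1,1,1,1).

From H_k ≅ ker(∂_k) / im(∂_{k+1}) we obtain:

  H_0: rank C_0 − rank ∂_1 = 8 − 6 = 2, and the invariant factors of ∂_1 are all 1, so H_0 = Z^2.
  H_1: rank ker ∂_1 − rank ∂_2 = (13 − 6) − 7 = 0, and the invariant factors of ∂_2 are all 1, so H_1 = 0.
  H_2: rank ker ∂_2 − rank ∂_3 = (11 − 7) − 4 = 0, and the invariant factors of ∂_3 are all 1, so H_2 = 0.
  H_3: rank ker ∂_3 − rank ∂_4 = (5 − 4) − 0 = 1, and there is no ∂_4, so H_3 = Z.

H_0 = Z^2,  H_1 = 0,  H_2 = 0,  H_3 = Z.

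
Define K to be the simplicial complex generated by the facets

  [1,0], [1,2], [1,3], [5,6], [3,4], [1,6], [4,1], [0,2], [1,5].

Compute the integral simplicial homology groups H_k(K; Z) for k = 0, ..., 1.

Order the vertices as 0 < 1 < 2 < 3 < 4 < 5 < 6. Listing each simplex with vertices in this order, K has dimension 1 with simplices:

  0-simplices (7): [0], [1], [2], [3], [4], [5], [6]
  1-simplices (9): [0,1], [0,2], [1,2], [1,3], [1,4], [1,5], [1,6], [3,4], [5,6]

Hence C_0 ≅ Z^7, C_1 ≅ Z^9.

Boundary ∂_1: C_1 → C_0 is given by ∂[p,q] = [q] − [p]. For instance
  ∂[1,6] = [6] − [1].
The 7×9 boundary matrix has rank 6 and Smith normal form diag(1,1,1,1,1,1).

Reading off H_k = ker ∂_k / im ∂_{k+1}:

  H_0: rank C_0 − rank ∂_1 = 7 − 6 = 1, and the invariant factors of ∂_1 are all 1, so H_0 = Z.
  H_1: rank ker ∂_1 − rank ∂_2 = (9 − 6) − 0 = 3, and there is no ∂_2, so H_1 = Z^3.

As a check, the Euler characteristic is 7 − 9 = -2, which agrees with 1 − 3 = -2.

H_0 ≅ Z,  H_1 ≅ Z^3.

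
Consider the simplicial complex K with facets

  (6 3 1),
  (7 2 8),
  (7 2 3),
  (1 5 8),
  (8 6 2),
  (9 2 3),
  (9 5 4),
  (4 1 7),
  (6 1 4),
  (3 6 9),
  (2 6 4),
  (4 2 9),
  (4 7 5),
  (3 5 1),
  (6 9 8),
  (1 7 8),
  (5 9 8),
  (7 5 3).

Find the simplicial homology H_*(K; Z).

Take the total order 1 < 2 < 3 < 4 < 5 < 6 < 7 < 8 < 9 on the vertex set. Then K (dimension 2) consists of the simplices:

  0-simplices (9): [1], [2], [3], [4], [5], [6], [7], [8], [9]
  1-simplices (27): (27 of them)
  2-simplices (18): [1,3,5], [1,3,6], [1,4,6], [1,4,7], [1,5,8], [1,7,8], [2,3,7], [2,3,9], [2,4,6], [2,4,9], [2,6,8], [2,7,8], [3,5,7], [3,6,9], [4,5,7], [4,5,9], [5,8,9], [6,8,9]

giving chain groups C_0 ≅ Z^9, C_1 ≅ Z^27, C_2 ≅ Z^18.

∂_1: C_1 → C_0 maps an edge to its endpoints' difference, ∂[p,q] = q − p. For instance
  ∂[1,7] = [7] − [1].
The resulting 9×27 matrix has rank 8, and its Smith normal form has invariant factors (1,1,1,1,1,1,1,1).

∂_2: C_2 → C_1 maps a triangle to the signed sum of its edges. For instance
  ∂[1,4,7] = [4,7] − [1,7] + [1,4],
  ∂[1,3,6] = [3,6] − [1,6] + [1,3].
The 27×18 boundary matrix has rank 18 and Smith normal form diag(1,1,1,1,1,1,1,1,1,1,1,1,1,1,1,1,1,2).

Reading off H_k = ker ∂_k / im ∂_{k+1}:

  H_0: rank C_0 − rank ∂_1 = 9 − 8 = 1, and the invariant factors of ∂_1 are all 1, so H_0 ≅ Z.
  H_1: rank ker ∂_1 − rank ∂_2 = (27 − 8) − 18 = 1, and ∂_2 has invariant factor 2 > 1, so H_1 ≅ Z ⊕ Z/2Z.
  H_2: rank ker ∂_2 − rank ∂_3 = (18 − 18) − 0 = 0, and there is no ∂_3, so H_2 ≅ 0.

H_0 = Z,  H_1 = Z ⊕ Z/2Z,  H_2 = 0.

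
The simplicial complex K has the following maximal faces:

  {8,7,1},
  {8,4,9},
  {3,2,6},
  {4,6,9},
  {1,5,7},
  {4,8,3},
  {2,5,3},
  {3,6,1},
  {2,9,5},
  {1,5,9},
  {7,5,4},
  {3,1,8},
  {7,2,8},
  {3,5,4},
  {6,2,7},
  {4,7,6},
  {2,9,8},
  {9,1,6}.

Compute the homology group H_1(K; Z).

We work with the vertex ordering 1 < 2 < 3 < 4 < 5 < 6 < 7 < 8 < 9. The simplices of K, each written with vertices in increasing order, are:

  0-simplices (9): [1], [2], [3], [4], [5], [6], [7], [8], [9]
  1-simplices (27): (27 of them)
  2-simplices (18): [1,3,6], [1,3,8], [1,5,7], [1,5,9], [1,6,9], [1,7,8], [2,3,5], [2,3,6], [2,5,9], [2,6,7], [2,7,8], [2,8,9], [3,4,5], [3,4,8], [4,5,7], [4,6,7], [4,6,9], [4,8,9]

giving chain groups C_0 ≅ Z^9, C_1 ≅ Z^27, C_2 ≅ Z^18.

The boundary map ∂_1: C_1 → C_0 maps an edge to its endpoints' difference, ∂[p,q] = q − p.
This gives a 9×27 integer matrix of rank 8; reducing to Smith normal form yields diagonal entries (1,1,1,1,1,1,1,1).

The boundary map ∂_2: C_2 → C_1 maps a triangle to the signed sum of its edges. For instance
  ∂[2,3,5] = [3,5] − [2,5] + [2,3],
  ∂[1,7,8] = [7,8] − [1,8] + [1,7].
This gives a 27×18 integer matrix of rank 17; reducing to Smith normal form yields diagonal entries (1,1,1,1,1,1,1,1,1,1,1,1,1,1,1,1,1).

Computing H_k = (kernel of ∂_k) / (image of ∂_{k+1}):

  H_1: rank ker ∂_1 − rank ∂_2 = (27 − 8) − 17 = 2, and the invariant factors of ∂_2 are all 1, so H_1 ≅ Z^2.

(K is a triangulation of the torus T^2.)

H_1 = Z^2.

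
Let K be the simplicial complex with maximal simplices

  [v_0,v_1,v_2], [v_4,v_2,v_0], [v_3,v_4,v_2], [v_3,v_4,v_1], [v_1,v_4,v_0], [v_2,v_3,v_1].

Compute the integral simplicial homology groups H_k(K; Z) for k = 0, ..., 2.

H_0 ≅ Z,  H_1 = 0,  H_2 ≅ Z.

Order the vertices as v_0 < v_1 < v_2 < v_3 < v_4. Listing each simplex with vertices in this order, K has dimension 2 with simplices:

  0-simplices (5): [v_0], [v_1], [v_2], [v_3], [v_4]
  1-simplices (9): [v_0,v_1], [v_0,v_2], [v_0,v_4], [v_1,v_2], [v_1,v_3], [v_1,v_4], [v_2,v_3], [v_2,v_4], [v_3,v_4]
  2-simplices (6): [v_0,v_1,v_2], [v_0,v_1,v_4], [v_0,v_2,v_4], [v_1,v_2,v_3], [v_1,v_3,v_4], [v_2,v_3,v_4]

so the chain groups are C_0 ≅ Z^5, C_1 ≅ Z^9, C_2 ≅ Z^6.

The boundary map ∂_1: C_1 → C_0 maps an edge to its endpoints' difference, ∂[p,q] = q − p. For instance
  ∂[v_2,v_4] = [v_4] − [v_2].
The resulting 5×9 matrix has rank 4, and its Smith normal form has invariant factors (1,1,1,1).

Boundary ∂_2: C_2 → C_1 acts by ∂[p,q,r] = [q,r] − [p,r] + [p,q]. For instance
  ∂[v_0,v_1,v_2] = [v_1,v_2] − [v_0,v_2] + [v_0,v_1],
  ∂[v_1,v_3,v_4] = [v_3,v_4] − [v_1,v_4] + [v_1,v_3].
The 9×6 boundary matrix has rank 5 and Smith normal form diag(1,1,1,1,1).

From H_k ≅ ker(∂_k) / im(∂_{k+1}) we obtain:

  H_0: rank C_0 − rank ∂_1 = 5 − 4 = 1, and the invariant factors of ∂_1 are all 1, so H_0 ≅ Z.
  H_1: rank ker ∂_1 − rank ∂_2 = (9 − 4) − 5 = 0, and the invariant factors of ∂_2 are all 1, so H_1 ≅ 0.
  H_2: rank ker ∂_2 − rank ∂_3 = (6 − 5) − 0 = 1, and there is no ∂_3, so H_2 ≅ Z.

(K is a triangulation of the 2-sphere S^2.)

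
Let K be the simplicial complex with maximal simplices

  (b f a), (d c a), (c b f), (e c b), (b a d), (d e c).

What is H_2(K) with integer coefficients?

H_2 = 0.

We work with the vertex ordering a < b < c < d < e < f. The simplices of K, each written with vertices in increasing order, are:

  0-simplices (6): a, b, c, d, e, f
  1-simplices (12): ab, ac, ad, af, bc, bd, be, bf, cd, ce, cf, de
  2-simplices (6): abd, abf, acd, bce, bcf, cde

Hence C_0 ≅ Z^6, C_1 ≅ Z^12, C_2 ≅ Z^6.

∂_1: C_1 → C_0 sends each edge [p,q] (with p < q) to q − p.
As a 6×12 matrix over Z this has rank 5, with invariant factors (1,1,1,1,1).

∂_2: C_2 → C_1 maps a triangle to the signed sum of its edges. For instance
  ∂bcf = cf − bf + bc,
  ∂cde = de − ce + cd.
This gives a 12×6 integer matrix of rank 6; reducing to Smith normal form yields diagonal entries (1,1,1,1,1,1).

Reading off H_k = ker ∂_k / im ∂_{k+1}:

  H_2: rank ker ∂_2 − rank ∂_3 = (6 − 6) − 0 = 0, and there is no ∂_3, so H_2 ≅ 0.

(K is a triangulation of the cylinder S^1 x I.)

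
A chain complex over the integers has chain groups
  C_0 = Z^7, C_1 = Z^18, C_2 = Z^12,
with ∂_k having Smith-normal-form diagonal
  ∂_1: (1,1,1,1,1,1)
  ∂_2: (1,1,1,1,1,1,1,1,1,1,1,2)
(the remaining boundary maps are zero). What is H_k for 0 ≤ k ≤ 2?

H_0: b_0 = 7 − 0 − 6 = 1; torsion from ∂_1 factors > 1: none. So H_0 = Z.
H_1: b_1 = 18 − 6 − 12 = 0; torsion from ∂_2 factors > 1: [2]. So H_1 = Z/2.
H_2: b_2 = 12 − 12 − 0 = 0; torsion from ∂_3 factors > 1: none. So H_2 = 0.

H_0 = Z,  H_1 = Z/2,  H_2 = 0.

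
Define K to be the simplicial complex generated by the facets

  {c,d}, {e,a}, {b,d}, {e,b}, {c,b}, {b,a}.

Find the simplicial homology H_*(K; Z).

H_0 = Z,  H_1 = Z^2.

K has 5 vertices, 6 edges.
rank ∂_0 = 0, rank ∂_1 = 4 ⇒ b_0 = 5 − 0 − 4 = 1; all invariant factors of ∂_1 are 1 so no torsion. So H_0 ≅ Z.
rank ∂_1 = 4, rank ∂_2 = 0 ⇒ b_1 = 6 − 4 − 0 = 2. So H_1 ≅ Z^2.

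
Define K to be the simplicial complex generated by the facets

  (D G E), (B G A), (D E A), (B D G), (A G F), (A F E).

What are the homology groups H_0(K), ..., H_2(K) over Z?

Take the total order A < B < D < E < F < G on the vertex set. Then K (dimension 2) consists of the simplices:

  0-simplices (6): A, B, D, E, F, G
  1-simplices (12): AB, AD, AE, AF, AG, BD, BG, DE, DG, EF, EG, FG
  2-simplices (6): ABG, ADE, AEF, AFG, BDG, DEG

so the chain groups are C_0 ≅ Z^6, C_1 ≅ Z^12, C_2 ≅ Z^6.

The boundary map ∂_1: C_1 → C_0 sends each edge [p,q] (with p < q) to q − p. For instance
  ∂AG = G − A.
The resulting 6×12 matrix has rank 5, and its Smith normal form has invariant factors (1,1,1,1,1).

∂_2: C_2 → C_1 maps a triangle to the signed sum of its edges. For instance
  ∂DEG = EG − DG + DE,
  ∂ADE = DE − AE + AD.
As a 12×6 matrix over Z this has rank 6, with invariant factors (1,1,1,1,1,1).

From H_k ≅ ker(∂_k) / im(∂_{k+1}) we obtain:

  H_0: rank C_0 − rank ∂_1 = 6 − 5 = 1, and the invariant factors of ∂_1 are all 1, so H_0 ≅ Z.
  H_1: rank ker ∂_1 − rank ∂_2 = (12 − 5) − 6 = 1, and the invariant factors of ∂_2 are all 1, so H_1 ≅ Z.
  H_2: rank ker ∂_2 − rank ∂_3 = (6 − 6) − 0 = 0, and there is no ∂_3, so H_2 ≅ 0.

As a check, the Euler characteristic is 6 − 12 + 6 = 0, which agrees with 1 − 1 + 0 = 0.

H_0 ≅ Z,  H_1 ≅ Z,  H_2 = 0.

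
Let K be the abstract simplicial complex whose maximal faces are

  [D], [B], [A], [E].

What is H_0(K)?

H_0 = Z^4.

Order the vertices as A < B < D < E. Listing each simplex with vertices in this order, K has dimension 0 with simplices:

  0-simplices (4): A, B, D, E

giving chain groups C_0 ≅ Z^4.

From H_k ≅ ker(∂_k) / im(∂_{k+1}) we obtain:

  H_0: rank C_0 − rank ∂_1 = 4 − 0 = 4, and there is no ∂_1, so H_0 ≅ Z^4.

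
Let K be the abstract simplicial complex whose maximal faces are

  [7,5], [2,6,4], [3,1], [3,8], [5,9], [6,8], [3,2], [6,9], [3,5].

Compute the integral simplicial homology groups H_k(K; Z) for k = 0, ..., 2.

H_0 = Z,  H_1 = Z^2,  H_2 = 0.

Take the total order 1 < 2 < 3 < 4 < 5 < 6 < 7 < 8 < 9 on the vertex set. Then K (dimension 2) consists of the simplices:

  0-simplices (9): [1], [2], [3], [4], [5], [6], [7], [8], [9]
  1-simplices (11): [1,3], [2,3], [2,4], [2,6], [3,5], [3,8], [4,6], [5,7], [5,9], [6,8], [6,9]
  2-simplices (1): [2,4,6]

Hence C_0 ≅ Z^9, C_1 ≅ Z^11, C_2 ≅ Z^1.

Boundary ∂_1: C_1 → C_0 sends each edge [p,q] (with p < q) to q − p. For instance
  ∂[2,4] = [4] − [2].
The 9×11 boundary matrix has rank 8 and Smith normal form diag(1,1,1,1,1,1,1,1).

Boundary ∂_2: C_2 → C_1 acts by ∂[p,q,r] = [q,r] − [p,r] + [p,q]. For instance
  ∂[2,4,6] = [4,6] − [2,6] + [2,4].
This gives a 11×1 integer matrix of rank 1; reducing to Smith normal form yields diagonal entries (1).

Reading off H_k = ker ∂_k / im ∂_{k+1}:

  H_0: rank C_0 − rank ∂_1 = 9 − 8 = 1, and the invariant factors of ∂_1 are all 1, so H_0 = Z.
  H_1: rank ker ∂_1 − rank ∂_2 = (11 − 8) − 1 = 2, and the invariant factors of ∂_2 are all 1, so H_1 = Z^2.
  H_2: rank ker ∂_2 − rank ∂_3 = (1 − 1) − 0 = 0, and there is no ∂_3, so H_2 = 0.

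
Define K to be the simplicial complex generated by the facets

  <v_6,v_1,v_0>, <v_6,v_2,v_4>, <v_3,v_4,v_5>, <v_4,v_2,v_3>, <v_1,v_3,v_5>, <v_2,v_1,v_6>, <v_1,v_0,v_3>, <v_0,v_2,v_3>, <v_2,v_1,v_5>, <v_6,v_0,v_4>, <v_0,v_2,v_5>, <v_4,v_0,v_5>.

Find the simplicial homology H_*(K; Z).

H_0 ≅ Z,  H_1 ≅ Z_2,  H_2 = 0.

Take the total order v_0 < v_1 < v_2 < v_3 < v_4 < v_5 < v_6 on the vertex set. Then K (dimension 2) consists of the simplices:

  0-simplices (7): [v_0], [v_1], [v_2], [v_3], [v_4], [v_5], [v_6]
  1-simplices (18): (18 of them)
  2-simplices (12): (12 of them)

giving chain groups C_0 ≅ Z^7, C_1 ≅ Z^18, C_2 ≅ Z^12.

Boundary ∂_1: C_1 → C_0 sends each edge [p,q] (with p < q) to q − p. For instance
  ∂[v_0,v_3] = [v_3] − [v_0].
This gives a 7×18 integer matrix of rank 6; reducing to Smith normal form yields diagonal entries (1,1,1,1,1,1).

Boundary ∂_2: C_2 → C_1 sends each 2-simplex [p,q,r] to [q,r] − [p,r] + [p,q]. For instance
  ∂[v_2,v_4,v_6] = [v_4,v_6] − [v_2,v_6] + [v_2,v_4],
  ∂[v_0,v_1,v_3] = [v_1,v_3] − [v_0,v_3] + [v_0,v_1].
As a 18×12 matrix over Z this has rank 12, with invariant factors (1,1,1,1,1,1,1,1,1,1,1,2).

Computing H_k = (kernel of ∂_k) / (image of ∂_{k+1}):

  H_0: rank C_0 − rank ∂_1 = 7 − 6 = 1, and the invariant factors of ∂_1 are all 1, so H_0 ≅ Z.
  H_1: rank ker ∂_1 − rank ∂_2 = (18 − 6) − 12 = 0, and ∂_2 has invariant factor 2 > 1, so H_1 ≅ Z_2.
  H_2: rank ker ∂_2 − rank ∂_3 = (12 − 12) − 0 = 0, and there is no ∂_3, so H_2 ≅ 0.

As a check, the Euler characteristic is 7 − 18 + 12 = 1, which agrees with 1 − 0 + 0 = 1.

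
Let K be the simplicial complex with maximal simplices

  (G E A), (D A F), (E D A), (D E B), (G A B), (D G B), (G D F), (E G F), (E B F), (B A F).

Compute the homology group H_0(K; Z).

Take the total order A < B < D < E < F < G on the vertex set. Then K (dimension 2) consists of the simplices:

  0-simplices (6): A, B, D, E, F, G
  1-simplices (15): AB, AD, AE, AF, AG, BD, BE, BF, BG, DE, DF, DG, EF, EG, FG
  2-simplices (10): ABF, ABG, ADE, ADF, AEG, BDE, BDG, BEF, DFG, EFG

Hence C_0 ≅ Z^6, C_1 ≅ Z^15, C_2 ≅ Z^10.

Boundary ∂_1: C_1 → C_0 maps an edge to its endpoints' difference, ∂[p,q] = q − p. For instance
  ∂DF = F − D.
This gives a 6×15 integer matrix of rank 5; reducing to Smith normal form yields diagonal entries (1,1,1,1,1).

The boundary map ∂_2: C_2 → C_1 sends each 2-simplex [p,q,r] to [q,r] − [p,r] + [p,q]. For instance
  ∂BEF = EF − BF + BE,
  ∂EFG = FG − EG + EF.
The resulting 15×10 matrix has rank 10, and its Smith normal form has invariant factors (1,1,1,1,1,1,1,1,1,2).

Reading off H_k = ker ∂_k / im ∂_{k+1}:

  H_0: rank C_0 − rank ∂_1 = 6 − 5 = 1, and the invariant factors of ∂_1 are all 1, so H_0 = Z.

H_0 ≅ Z.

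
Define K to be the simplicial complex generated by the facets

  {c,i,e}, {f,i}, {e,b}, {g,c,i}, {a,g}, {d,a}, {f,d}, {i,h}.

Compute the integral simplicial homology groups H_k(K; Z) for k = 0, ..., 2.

Fix the vertex order a < b < c < d < e < f < g < h < i and write every simplex with vertices in increasing order. Then dim K = 2 and the simplices of K are:

  0-simplices (9): a, b, c, d, e, f, g, h, i
  1-simplices (11): ad, ag, be, ce, cg, ci, df, ei, fi, gi, hi
  2-simplices (2): cei, cgi

so the chain groups are C_0 ≅ Z^9, C_1 ≅ Z^11, C_2 ≅ Z^2.

The boundary map ∂_1: C_1 → C_0 is given by ∂[p,q] = [q] − [p]. For instance
  ∂fi = i − f.
The resulting 9×11 matrix has rank 8, and its Smith normal form has invariant factors (1,1,1,1,1,1,1,1).

∂_2: C_2 → C_1 sends each 2-simplex [p,q,r] to [q,r] − [p,r] + [p,q]. For instance
  ∂cgi = gi − ci + cg,
  ∂cei = ei − ci + ce.
As a 11×2 matrix over Z this has rank 2, with invariant factors (1,1).

Reading off H_k = ker ∂_k / im ∂_{k+1}:

  H_0: rank C_0 − rank ∂_1 = 9 − 8 = 1, and the invariant factors of ∂_1 are all 1, so H_0 = Z.
  H_1: rank ker ∂_1 − rank ∂_2 = (11 − 8) − 2 = 1, and the invariant factors of ∂_2 are all 1, so H_1 = Z.
  H_2: rank ker ∂_2 − rank ∂_3 = (2 − 2) − 0 = 0, and there is no ∂_3, so H_2 = 0.

H_0 = Z,  H_1 = Z,  H_2 = 0.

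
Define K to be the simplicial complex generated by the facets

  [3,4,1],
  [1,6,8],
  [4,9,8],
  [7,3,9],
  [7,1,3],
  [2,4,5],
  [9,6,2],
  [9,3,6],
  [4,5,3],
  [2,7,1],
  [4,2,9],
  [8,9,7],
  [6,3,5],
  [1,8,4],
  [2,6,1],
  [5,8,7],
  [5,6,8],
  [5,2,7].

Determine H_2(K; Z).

H_2 = Z.

Take the total order 1 < 2 < 3 < 4 < 5 < 6 < 7 < 8 < 9 on the vertex set. Then K (dimension 2) consists of the simplices:

  0-simplices (9): [1], [2], [3], [4], [5], [6], [7], [8], [9]
  1-simplices (27): (27 of them)
  2-simplices (18): [1,2,6], [1,2,7], [1,3,4], [1,3,7], [1,4,8], [1,6,8], [2,4,5], [2,4,9], [2,5,7], [2,6,9], [3,4,5], [3,5,6], [3,6,9], [3,7,9], [4,8,9], [5,6,8], [5,7,8], [7,8,9]

Hence C_0 ≅ Z^9, C_1 ≅ Z^27, C_2 ≅ Z^18.

The boundary map ∂_1: C_1 → C_0 is given by ∂[p,q] = [q] − [p]. For instance
  ∂[1,7] = [7] − [1].
The 9×27 boundary matrix has rank 8 and Smith normal form diag(1,1,1,1,1,1,1,1).

The boundary map ∂_2: C_2 → C_1 maps a triangle to the signed sum of its edges. For instance
  ∂[1,2,7] = [2,7] − [1,7] + [1,2],
  ∂[1,3,4] = [3,4] − [1,4] + [1,3].
This gives a 27×18 integer matrix of rank 17; reducing to Smith normal form yields diagonal entries (1,1,1,1,1,1,1,1,1,1,1,1,1,1,1,1,1).

Reading off H_k = ker ∂_k / im ∂_{k+1}:

  H_2: rank ker ∂_2 − rank ∂_3 = (18 − 17) − 0 = 1, and there is no ∂_3, so H_2 ≅ Z.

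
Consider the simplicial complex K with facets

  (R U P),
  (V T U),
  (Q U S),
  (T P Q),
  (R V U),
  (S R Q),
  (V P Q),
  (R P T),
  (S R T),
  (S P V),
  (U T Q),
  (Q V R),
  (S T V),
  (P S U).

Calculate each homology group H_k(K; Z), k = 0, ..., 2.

H_0 ≅ Z,  H_1 ≅ Z^2,  H_2 ≅ Z.

We work with the vertex ordering P < Q < R < S < T < U < V. The simplices of K, each written with vertices in increasing order, are:

  0-simplices (7): P, Q, R, S, T, U, V
  1-simplices (21): PQ, PR, PS, PT, PU, PV, QR, QS, QT, QU, QV, RS, RT, RU, RV, ST, SU, SV, TU, TV, UV
  2-simplices (14): PQT, PQV, PRT, PRU, PSU, PSV, QRS, QRV, QSU, QTU, RST, RUV, STV, TUV

giving chain groups C_0 ≅ Z^7, C_1 ≅ Z^21, C_2 ≅ Z^14.

The boundary map ∂_1: C_1 → C_0 sends each edge [p,q] (with p < q) to q − p. For instance
  ∂UV = V − U.
This gives a 7×21 integer matrix of rank 6; reducing to Smith normal form yields diagonal entries (1,1,1,1,1,1).

The boundary map ∂_2: C_2 → C_1 maps a triangle to the signed sum of its edges. For instance
  ∂TUV = UV − TV + TU,
  ∂QTU = TU − QU + QT.
The 21×14 boundary matrix has rank 13 and Smith normal form diag(1,1,1,1,1,1,1,1,1,1,1,1,1).

Reading off H_k = ker ∂_k / im ∂_{k+1}:

  H_0: rank C_0 − rank ∂_1 = 7 − 6 = 1, and the invariant factors of ∂_1 are all 1, so H_0 ≅ Z.
  H_1: rank ker ∂_1 − rank ∂_2 = (21 − 6) − 13 = 2, and the invariant factors of ∂_2 are all 1, so H_1 ≅ Z^2.
  H_2: rank ker ∂_2 − rank ∂_3 = (14 − 13) − 0 = 1, and there is no ∂_3, so H_2 ≅ Z.

As a check, the Euler characteristic is 7 − 21 + 14 = 0, which agrees with 1 − 2 + 1 = 0.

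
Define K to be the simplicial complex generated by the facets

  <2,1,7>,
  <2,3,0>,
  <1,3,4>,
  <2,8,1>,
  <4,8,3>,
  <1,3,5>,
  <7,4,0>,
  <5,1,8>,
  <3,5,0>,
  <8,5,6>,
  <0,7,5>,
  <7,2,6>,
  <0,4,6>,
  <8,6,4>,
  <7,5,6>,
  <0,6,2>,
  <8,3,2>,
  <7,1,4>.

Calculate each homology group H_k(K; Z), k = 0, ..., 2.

K has 9 vertices, 27 edges, 18 triangles.
rank ∂_0 = 0, rank ∂_1 = 8 ⇒ b_0 = 9 − 0 − 8 = 1; all invariant factors of ∂_1 are 1 so no torsion. So H_0 ≅ Z.
rank ∂_1 = 8, rank ∂_2 = 18 ⇒ b_1 = 27 − 8 − 18 = 1; ∂_2 has invariant factor(s) [2] giving torsion. So H_1 ≅ Z ⊕ Z/2.
rank ∂_2 = 18, rank ∂_3 = 0 ⇒ b_2 = 18 − 18 − 0 = 0. So H_2 ≅ 0.

H_0 = Z,  H_1 = Z ⊕ Z/2,  H_2 = 0.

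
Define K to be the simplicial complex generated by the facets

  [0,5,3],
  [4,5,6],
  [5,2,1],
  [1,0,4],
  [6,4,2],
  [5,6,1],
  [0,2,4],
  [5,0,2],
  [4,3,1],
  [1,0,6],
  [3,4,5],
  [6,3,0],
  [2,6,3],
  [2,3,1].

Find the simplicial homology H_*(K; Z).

Fix the vertex order 0 < 1 < 2 < 3 < 4 < 5 < 6 and write every simplex with vertices in increasing order. Then dim K = 2 and the simplices of K are:

  0-simplices (7): [0], [1], [2], [3], [4], [5], [6]
  1-simplices (21): [0,1], [0,2], [0,3], [0,4], [0,5], [0,6], [1,2], [1,3], [1,4], [1,5], [1,6], [2,3], [2,4], [2,5], [2,6], [3,4], [3,5], [3,6], [4,5], [4,6], [5,6]
  2-simplices (14): [0,1,4], [0,1,6], [0,2,4], [0,2,5], [0,3,5], [0,3,6], [1,2,3], [1,2,5], [1,3,4], [1,5,6], [2,3,6], [2,4,6], [3,4,5], [4,5,6]

so the chain groups are C_0 ≅ Z^7, C_1 ≅ Z^21, C_2 ≅ Z^14.

∂_1: C_1 → C_0 maps an edge to its endpoints' difference, ∂[p,q] = q − p. For instance
  ∂[4,5] = [5] − [4].
This gives a 7×21 integer matrix of rank 6; reducing to Smith normal form yields diagonal entries (1,1,1,1,1,1).

∂_2: C_2 → C_1 acts by ∂[p,q,r] = [q,r] − [p,r] + [p,q]. For instance
  ∂[0,2,4] = [2,4] − [0,4] + [0,2],
  ∂[1,2,5] = [2,5] − [1,5] + [1,2].
This gives a 21×14 integer matrix of rank 13; reducing to Smith normal form yields diagonal entries (1,1,1,1,1,1,1,1,1,1,1,1,1).

Computing H_k = (kernel of ∂_k) / (image of ∂_{k+1}):

  H_0: rank C_0 − rank ∂_1 = 7 − 6 = 1, and the invariant factors of ∂_1 are all 1, so H_0 ≅ Z.
  H_1: rank ker ∂_1 − rank ∂_2 = (21 − 6) − 13 = 2, and the invariant factors of ∂_2 are all 1, so H_1 ≅ Z^2.
  H_2: rank ker ∂_2 − rank ∂_3 = (14 − 13) − 0 = 1, and there is no ∂_3, so H_2 ≅ Z.

H_0 ≅ Z,  H_1 ≅ Z^2,  H_2 ≅ Z.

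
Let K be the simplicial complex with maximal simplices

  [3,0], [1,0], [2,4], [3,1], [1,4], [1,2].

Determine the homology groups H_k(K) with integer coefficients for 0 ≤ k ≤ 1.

H_0 = Z,  H_1 = Z^2.

Fix the vertex order 0 < 1 < 2 < 3 < 4 and write every simplex with vertices in increasing order. Then dim K = 1 and the simplices of K are:

  0-simplices (5): [0], [1], [2], [3], [4]
  1-simplices (6): [0,1], [0,3], [1,2], [1,3], [1,4], [2,4]

giving chain groups C_0 ≅ Z^5, C_1 ≅ Z^6.

∂_1: C_1 → C_0 sends each edge [p,q] (with p < q) to q − p. For instance
  ∂[1,2] = [2] − [1].
The resulting 5×6 matrix has rank 4, and its Smith normal form has invariant factors (1,1,1,1).

From H_k ≅ ker(∂_k) / im(∂_{k+1}) we obtain:

  H_0: rank C_0 − rank ∂_1 = 5 − 4 = 1, and the invariant factors of ∂_1 are all 1, so H_0 = Z.
  H_1: rank ker ∂_1 − rank ∂_2 = (6 − 4) − 0 = 2, and there is no ∂_2, so H_1 = Z^2.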